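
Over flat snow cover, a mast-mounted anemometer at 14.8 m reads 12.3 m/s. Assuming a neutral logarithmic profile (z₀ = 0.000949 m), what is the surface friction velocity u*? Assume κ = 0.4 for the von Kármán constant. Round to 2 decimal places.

Log law: V(z) = (u*/κ) · ln(z/z₀) ⇒ u* = κ · V / ln(z/z₀)
u* = 0.4 × 12.3 / ln(14.8/0.000949) = 0.4 × 12.3 / 9.6547
   = 4.9200 / 9.6547 = 0.5096 m/s

u* ≈ 0.51 m/s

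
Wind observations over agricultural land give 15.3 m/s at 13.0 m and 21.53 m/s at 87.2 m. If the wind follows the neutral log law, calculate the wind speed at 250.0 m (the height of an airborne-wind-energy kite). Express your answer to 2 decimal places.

Log law: V ∝ ln(z/z₀). From the pair, with r = V₁/V₂ = 0.71064,
ln z₀ = (ln z₁ − r·ln z₂)/(1 − r) = (2.5649 − 0.71064×4.4682)/0.28936 = -2.1092 → z₀ = 0.1213 m
V₃ = V₁ · ln(z₃/z₀)/ln(z₁/z₀) = 15.3 × 7.6306/4.6741 = 24.9777 m/s

24.98 m/s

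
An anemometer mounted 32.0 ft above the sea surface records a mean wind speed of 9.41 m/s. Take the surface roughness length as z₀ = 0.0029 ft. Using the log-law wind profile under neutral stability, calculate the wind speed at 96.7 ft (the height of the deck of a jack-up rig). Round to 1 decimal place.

10.5 m/s

Log law: V(z) ∝ ln(z/z₀), so V₂/V₁ = ln(z₂/z₀) / ln(z₁/z₀).
ln(96.7/0.0029) = 10.4147, ln(32.0/0.0029) = 9.3088
V₂ = 9.41 × 10.4147/9.3088 = 9.41 × 1.1188 = 10.5279 m/s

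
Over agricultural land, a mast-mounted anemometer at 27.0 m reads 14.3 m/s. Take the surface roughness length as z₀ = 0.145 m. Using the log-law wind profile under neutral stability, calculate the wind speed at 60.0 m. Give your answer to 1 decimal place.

16.5 m/s

Log law: V(z) ∝ ln(z/z₀), so V₂/V₁ = ln(z₂/z₀) / ln(z₁/z₀).
ln(60.0/0.145) = 6.0254, ln(27.0/0.145) = 5.2269
V₂ = 14.3 × 6.0254/5.2269 = 14.3 × 1.1528 = 16.4846 m/s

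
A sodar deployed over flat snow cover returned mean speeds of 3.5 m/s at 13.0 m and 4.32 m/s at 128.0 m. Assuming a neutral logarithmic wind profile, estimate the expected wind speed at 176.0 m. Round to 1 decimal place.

4.4 m/s

Log law: V ∝ ln(z/z₀). From the pair, with r = V₁/V₂ = 0.81019,
ln z₀ = (ln z₁ − r·ln z₂)/(1 − r) = (2.5649 − 0.81019×4.8520)/0.18981 = -7.1970 → z₀ = 0.0007488 m
V₃ = V₁ · ln(z₃/z₀)/ln(z₁/z₀) = 3.5 × 12.3675/9.7619 = 4.4342 m/s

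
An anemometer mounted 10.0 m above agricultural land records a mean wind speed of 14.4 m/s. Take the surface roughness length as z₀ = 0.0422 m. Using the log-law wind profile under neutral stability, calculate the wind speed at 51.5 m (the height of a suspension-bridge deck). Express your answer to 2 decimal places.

18.72 m/s

Log law: V(z) ∝ ln(z/z₀), so V₂/V₁ = ln(z₂/z₀) / ln(z₁/z₀).
ln(51.5/0.0422) = 7.1069, ln(10.0/0.0422) = 5.4679
V₂ = 14.4 × 7.1069/5.4679 = 14.4 × 1.2997 = 18.7164 m/s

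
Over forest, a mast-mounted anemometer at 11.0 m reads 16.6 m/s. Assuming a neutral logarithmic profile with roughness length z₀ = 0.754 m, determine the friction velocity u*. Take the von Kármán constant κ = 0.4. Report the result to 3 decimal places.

u* ≈ 2.477 m/s

Log law: V(z) = (u*/κ) · ln(z/z₀) ⇒ u* = κ · V / ln(z/z₀)
u* = 0.4 × 16.6 / ln(11.0/0.754) = 0.4 × 16.6 / 2.6803
   = 6.6400 / 2.6803 = 2.4774 m/s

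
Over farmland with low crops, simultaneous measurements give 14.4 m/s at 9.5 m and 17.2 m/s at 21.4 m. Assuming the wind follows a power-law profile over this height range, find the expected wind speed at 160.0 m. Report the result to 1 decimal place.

First find α: α = ln(V₂/V₁)/ln(z₂/z₁) = ln(17.2/14.4)/ln(21.4/9.5) = 0.17768/0.81210 = 0.2188
Extrapolate from 21.4 m to 160.0 m: V₃ = 17.2 × (160.0/21.4)^0.2188 = 17.2 × 1.5530 = 26.7109 m/s

26.7 m/s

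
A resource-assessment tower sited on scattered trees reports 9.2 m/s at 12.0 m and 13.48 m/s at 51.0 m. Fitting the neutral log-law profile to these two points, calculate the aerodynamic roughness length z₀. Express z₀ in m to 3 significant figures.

Log law: V(z) ∝ ln(z/z₀). With r = V₁/V₂ = 9.2/13.48 = 0.68249,
r · ln(z₂/z₀) = ln(z₁/z₀) ⇒ ln z₀ = (ln z₁ − r·ln z₂)/(1 − r)
ln z₀ = (2.48491 − 0.68249×3.93183) / 0.31751 = -0.6253
z₀ = exp(-0.6253) = 0.5351 m

z₀ ≈ 0.535 m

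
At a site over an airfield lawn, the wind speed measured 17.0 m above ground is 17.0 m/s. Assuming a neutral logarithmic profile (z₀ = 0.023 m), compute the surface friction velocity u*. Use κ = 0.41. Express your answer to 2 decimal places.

Log law: V(z) = (u*/κ) · ln(z/z₀) ⇒ u* = κ · V / ln(z/z₀)
u* = 0.41 × 17.0 / ln(17.0/0.023) = 0.41 × 17.0 / 6.6055
   = 6.9700 / 6.6055 = 1.0552 m/s

u* ≈ 1.06 m/s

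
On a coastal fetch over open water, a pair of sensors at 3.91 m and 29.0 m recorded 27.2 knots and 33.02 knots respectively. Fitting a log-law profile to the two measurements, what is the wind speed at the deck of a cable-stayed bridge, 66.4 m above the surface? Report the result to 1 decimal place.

Log law: V ∝ ln(z/z₀). From the pair, with r = V₁/V₂ = 0.82374,
ln z₀ = (ln z₁ − r·ln z₂)/(1 − r) = (1.3635 − 0.82374×3.3673)/0.17626 = -8.0011 → z₀ = 0.0003351 m
V₃ = V₁ · ln(z₃/z₀)/ln(z₁/z₀) = 27.2 × 12.1968/9.3646 = 35.4261 knots

35.4 knots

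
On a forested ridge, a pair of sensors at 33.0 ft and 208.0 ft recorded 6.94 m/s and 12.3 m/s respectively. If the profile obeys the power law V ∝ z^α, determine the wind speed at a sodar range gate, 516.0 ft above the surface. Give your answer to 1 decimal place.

16.3 m/s

First find α: α = ln(V₂/V₁)/ln(z₂/z₁) = ln(12.3/6.94)/ln(208.0/33.0) = 0.57230/1.84103 = 0.3109
Extrapolate from 208.0 ft to 516.0 ft: V₃ = 12.3 × (516.0/208.0)^0.3109 = 12.3 × 1.3264 = 16.3142 m/s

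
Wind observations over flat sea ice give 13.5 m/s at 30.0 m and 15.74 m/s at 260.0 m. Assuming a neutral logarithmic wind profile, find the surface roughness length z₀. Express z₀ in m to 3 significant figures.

Log law: V(z) ∝ ln(z/z₀). With r = V₁/V₂ = 13.5/15.74 = 0.85769,
r · ln(z₂/z₀) = ln(z₁/z₀) ⇒ ln z₀ = (ln z₁ − r·ln z₂)/(1 − r)
ln z₀ = (3.40120 − 0.85769×5.56068) / 0.14231 = -9.6136
z₀ = exp(-9.6136) = 0.00006682 m

z₀ ≈ 0.0000668 m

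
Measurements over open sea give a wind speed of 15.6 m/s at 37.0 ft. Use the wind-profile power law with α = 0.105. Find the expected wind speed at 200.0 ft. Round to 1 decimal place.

18.6 m/s

Power-law profile: V₂ = V₁ · (z₂/z₁)^α
V₂ = 15.6 × (200.0/37.0)^0.105 = 15.6 × (5.4054)^0.105
    = 15.6 × 1.1938 = 18.6239 m/s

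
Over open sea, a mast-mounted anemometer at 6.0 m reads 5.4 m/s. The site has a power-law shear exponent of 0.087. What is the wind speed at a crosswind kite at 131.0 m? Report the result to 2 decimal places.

Power-law profile: V₂ = V₁ · (z₂/z₁)^α
V₂ = 5.4 × (131.0/6.0)^0.087 = 5.4 × (21.8333)^0.087
    = 5.4 × 1.3077 = 7.0615 m/s

7.06 m/s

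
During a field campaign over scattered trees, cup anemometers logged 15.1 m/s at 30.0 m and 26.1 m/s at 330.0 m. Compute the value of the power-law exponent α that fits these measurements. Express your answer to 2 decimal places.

α ≈ 0.23

Power law: V₂/V₁ = (z₂/z₁)^α ⇒ α = ln(V₂/V₁) / ln(z₂/z₁)
α = ln(26.1/15.1) / ln(330.0/30.0) = ln(1.7285) / ln(11.0000)
  = 0.54724 / 2.39790 = 0.22822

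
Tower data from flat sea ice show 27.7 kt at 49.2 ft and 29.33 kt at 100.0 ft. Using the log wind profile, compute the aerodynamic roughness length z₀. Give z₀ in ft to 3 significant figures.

z₀ ≈ 0.000287 ft

Log law: V(z) ∝ ln(z/z₀). With r = V₁/V₂ = 27.7/29.33 = 0.94443,
r · ln(z₂/z₀) = ln(z₁/z₀) ⇒ ln z₀ = (ln z₁ − r·ln z₂)/(1 − r)
ln z₀ = (3.89589 − 0.94443×4.60517) / 0.05557 = -8.1575
z₀ = exp(-8.1575) = 0.0002866 ft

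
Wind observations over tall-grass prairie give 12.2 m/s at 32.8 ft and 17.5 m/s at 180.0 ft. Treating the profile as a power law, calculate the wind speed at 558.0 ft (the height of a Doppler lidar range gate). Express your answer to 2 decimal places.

22.24 m/s

First find α: α = ln(V₂/V₁)/ln(z₂/z₁) = ln(17.5/12.2)/ln(180.0/32.8) = 0.36076/1.70253 = 0.2119
Extrapolate from 180.0 ft to 558.0 ft: V₃ = 17.5 × (558.0/180.0)^0.2119 = 17.5 × 1.2709 = 22.2412 m/s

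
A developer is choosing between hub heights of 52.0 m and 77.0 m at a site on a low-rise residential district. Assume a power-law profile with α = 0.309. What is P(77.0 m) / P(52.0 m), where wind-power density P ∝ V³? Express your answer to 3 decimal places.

Speed ratio: V_B/V_A = (z_B/z_A)^α = (77.0/52.0)^0.309 = (1.4808)^0.309 = 1.12897
Power-density ratio: P_B/P_A = (V_B/V_A)³ = (1.12897)³ = 1.43894

1.439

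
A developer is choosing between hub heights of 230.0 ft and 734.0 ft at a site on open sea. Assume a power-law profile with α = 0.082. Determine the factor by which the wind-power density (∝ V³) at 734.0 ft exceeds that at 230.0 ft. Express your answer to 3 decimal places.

1.330

Speed ratio: V_B/V_A = (z_B/z_A)^α = (734.0/230.0)^0.082 = (3.1913)^0.082 = 1.09983
Power-density ratio: P_B/P_A = (V_B/V_A)³ = (1.09983)³ = 1.33038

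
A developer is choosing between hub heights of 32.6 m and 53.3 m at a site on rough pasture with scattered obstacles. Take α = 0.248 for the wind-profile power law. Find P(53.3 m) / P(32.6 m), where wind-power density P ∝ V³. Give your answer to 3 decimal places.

1.442

Speed ratio: V_B/V_A = (z_B/z_A)^α = (53.3/32.6)^0.248 = (1.6350)^0.248 = 1.12967
Power-density ratio: P_B/P_A = (V_B/V_A)³ = (1.12967)³ = 1.44162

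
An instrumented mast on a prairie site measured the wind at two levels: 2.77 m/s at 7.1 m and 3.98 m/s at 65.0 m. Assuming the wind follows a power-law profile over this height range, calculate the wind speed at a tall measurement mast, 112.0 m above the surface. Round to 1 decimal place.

First find α: α = ln(V₂/V₁)/ln(z₂/z₁) = ln(3.98/2.77)/ln(65.0/7.1) = 0.36243/2.21429 = 0.1637
Extrapolate from 65.0 m to 112.0 m: V₃ = 3.98 × (112.0/65.0)^0.1637 = 3.98 × 1.0931 = 4.3507 m/s

4.4 m/s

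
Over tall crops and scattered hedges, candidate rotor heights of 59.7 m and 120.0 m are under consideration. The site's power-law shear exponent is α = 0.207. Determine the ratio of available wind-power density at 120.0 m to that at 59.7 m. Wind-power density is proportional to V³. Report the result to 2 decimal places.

Speed ratio: V_B/V_A = (z_B/z_A)^α = (120.0/59.7)^0.207 = (2.0101)^0.207 = 1.15548
Power-density ratio: P_B/P_A = (V_B/V_A)³ = (1.15548)³ = 1.54274

1.54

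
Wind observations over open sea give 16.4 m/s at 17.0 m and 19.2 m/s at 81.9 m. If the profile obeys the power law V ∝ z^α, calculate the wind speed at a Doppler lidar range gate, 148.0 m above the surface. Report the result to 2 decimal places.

First find α: α = ln(V₂/V₁)/ln(z₂/z₁) = ln(19.2/16.4)/ln(81.9/17.0) = 0.15763/1.57229 = 0.1003
Extrapolate from 81.9 m to 148.0 m: V₃ = 19.2 × (148.0/81.9)^0.1003 = 19.2 × 1.0611 = 20.3734 m/s

20.37 m/s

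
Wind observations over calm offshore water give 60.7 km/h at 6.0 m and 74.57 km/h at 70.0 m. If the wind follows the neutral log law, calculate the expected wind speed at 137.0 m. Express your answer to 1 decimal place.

78.4 km/h

Log law: V ∝ ln(z/z₀). From the pair, with r = V₁/V₂ = 0.81400,
ln z₀ = (ln z₁ − r·ln z₂)/(1 − r) = (1.7918 − 0.81400×4.2485)/0.18600 = -8.9598 → z₀ = 0.0001285 m
V₃ = V₁ · ln(z₃/z₀)/ln(z₁/z₀) = 60.7 × 13.8798/10.7515 = 78.3610 km/h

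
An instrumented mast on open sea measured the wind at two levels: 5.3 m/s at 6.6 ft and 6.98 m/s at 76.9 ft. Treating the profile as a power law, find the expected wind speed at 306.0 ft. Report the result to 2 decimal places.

8.15 m/s

First find α: α = ln(V₂/V₁)/ln(z₂/z₁) = ln(6.98/5.3)/ln(76.9/6.6) = 0.27534/2.45544 = 0.1121
Extrapolate from 76.9 ft to 306.0 ft: V₃ = 6.98 × (306.0/76.9)^0.1121 = 6.98 × 1.1675 = 8.1492 m/s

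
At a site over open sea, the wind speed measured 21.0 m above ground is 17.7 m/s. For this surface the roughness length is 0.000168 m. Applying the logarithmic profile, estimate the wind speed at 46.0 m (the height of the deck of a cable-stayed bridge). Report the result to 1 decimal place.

Log law: V(z) ∝ ln(z/z₀), so V₂/V₁ = ln(z₂/z₀) / ln(z₁/z₀).
ln(46.0/0.000168) = 12.5202, ln(21.0/0.000168) = 11.7361
V₂ = 17.7 × 12.5202/11.7361 = 17.7 × 1.0668 = 18.8826 m/s

18.9 m/s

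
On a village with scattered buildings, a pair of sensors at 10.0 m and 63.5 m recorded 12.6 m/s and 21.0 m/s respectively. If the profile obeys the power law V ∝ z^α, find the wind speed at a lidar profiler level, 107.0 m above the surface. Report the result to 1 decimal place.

24.3 m/s

First find α: α = ln(V₂/V₁)/ln(z₂/z₁) = ln(21.0/12.6)/ln(63.5/10.0) = 0.51083/1.84845 = 0.2764
Extrapolate from 63.5 m to 107.0 m: V₃ = 21.0 × (107.0/63.5)^0.2764 = 21.0 × 1.1551 = 24.2574 m/s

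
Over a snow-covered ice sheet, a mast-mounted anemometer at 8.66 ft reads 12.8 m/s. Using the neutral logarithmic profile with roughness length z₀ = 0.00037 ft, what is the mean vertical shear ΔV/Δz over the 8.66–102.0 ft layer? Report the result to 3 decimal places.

0.034 m/s/ft

Log law: V₂ = V₁ · ln(z₂/z₀)/ln(z₁/z₀) = 12.8 × 12.5270/10.0607 = 15.9378 m/s
ΔV/Δz = (15.9378 − 12.8)/(102.0 − 8.66) = 3.1378/93.3400 = 0.03362 m/s/ft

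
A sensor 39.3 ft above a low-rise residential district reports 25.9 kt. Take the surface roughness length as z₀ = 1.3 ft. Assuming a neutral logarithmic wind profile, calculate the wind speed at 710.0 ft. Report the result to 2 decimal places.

Log law: V(z) ∝ ln(z/z₀), so V₂/V₁ = ln(z₂/z₀) / ln(z₁/z₀).
ln(710.0/1.3) = 6.3029, ln(39.3/1.3) = 3.4089
V₂ = 25.9 × 6.3029/3.4089 = 25.9 × 1.8490 = 47.8885 kt

47.89 kt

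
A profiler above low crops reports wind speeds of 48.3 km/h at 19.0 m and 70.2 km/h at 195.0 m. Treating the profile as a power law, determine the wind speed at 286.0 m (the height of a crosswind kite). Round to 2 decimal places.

74.65 km/h

First find α: α = ln(V₂/V₁)/ln(z₂/z₁) = ln(70.2/48.3)/ln(195.0/19.0) = 0.37392/2.32856 = 0.1606
Extrapolate from 195.0 m to 286.0 m: V₃ = 70.2 × (286.0/195.0)^0.1606 = 70.2 × 1.0634 = 74.6528 km/h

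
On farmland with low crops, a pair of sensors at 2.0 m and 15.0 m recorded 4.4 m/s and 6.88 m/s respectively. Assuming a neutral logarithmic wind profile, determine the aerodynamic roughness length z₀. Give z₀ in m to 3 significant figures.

z₀ ≈ 0.0560 m

Log law: V(z) ∝ ln(z/z₀). With r = V₁/V₂ = 4.4/6.88 = 0.63953,
r · ln(z₂/z₀) = ln(z₁/z₀) ⇒ ln z₀ = (ln z₁ − r·ln z₂)/(1 − r)
ln z₀ = (0.69315 − 0.63953×2.70805) / 0.36047 = -2.8817
z₀ = exp(-2.8817) = 0.05604 m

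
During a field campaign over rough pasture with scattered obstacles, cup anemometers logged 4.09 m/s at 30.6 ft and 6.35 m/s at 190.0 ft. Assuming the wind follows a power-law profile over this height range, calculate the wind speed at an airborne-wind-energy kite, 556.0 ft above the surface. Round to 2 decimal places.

8.22 m/s

First find α: α = ln(V₂/V₁)/ln(z₂/z₁) = ln(6.35/4.09)/ln(190.0/30.6) = 0.43991/1.82602 = 0.2409
Extrapolate from 190.0 ft to 556.0 ft: V₃ = 6.35 × (556.0/190.0)^0.2409 = 6.35 × 1.2952 = 8.2246 m/s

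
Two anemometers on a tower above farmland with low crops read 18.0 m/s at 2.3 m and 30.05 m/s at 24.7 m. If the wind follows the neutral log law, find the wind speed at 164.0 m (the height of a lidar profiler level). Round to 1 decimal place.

Log law: V ∝ ln(z/z₀). From the pair, with r = V₁/V₂ = 0.59900,
ln z₀ = (ln z₁ − r·ln z₂)/(1 − r) = (0.8329 − 0.59900×3.2068)/0.40100 = -2.7132 → z₀ = 0.06633 m
V₃ = V₁ · ln(z₃/z₀)/ln(z₁/z₀) = 18.0 × 7.8130/3.5461 = 39.6593 m/s

39.7 m/s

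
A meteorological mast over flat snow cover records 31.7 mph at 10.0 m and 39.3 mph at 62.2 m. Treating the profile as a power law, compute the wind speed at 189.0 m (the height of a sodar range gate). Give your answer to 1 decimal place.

44.8 mph

First find α: α = ln(V₂/V₁)/ln(z₂/z₁) = ln(39.3/31.7)/ln(62.2/10.0) = 0.21491/1.82777 = 0.1176
Extrapolate from 62.2 m to 189.0 m: V₃ = 39.3 × (189.0/62.2)^0.1176 = 39.3 × 1.1396 = 44.7862 mph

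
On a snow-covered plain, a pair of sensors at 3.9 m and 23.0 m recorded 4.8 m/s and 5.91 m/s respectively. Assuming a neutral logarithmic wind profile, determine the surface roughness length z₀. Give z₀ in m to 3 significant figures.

Log law: V(z) ∝ ln(z/z₀). With r = V₁/V₂ = 4.8/5.91 = 0.81218,
r · ln(z₂/z₀) = ln(z₁/z₀) ⇒ ln z₀ = (ln z₁ − r·ln z₂)/(1 − r)
ln z₀ = (1.36098 − 0.81218×3.13549) / 0.18782 = -6.3126
z₀ = exp(-6.3126) = 0.001813 m

z₀ ≈ 0.00181 m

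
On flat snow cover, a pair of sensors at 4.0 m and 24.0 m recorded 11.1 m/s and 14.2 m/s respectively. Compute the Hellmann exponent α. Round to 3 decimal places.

α ≈ 0.137

Power law: V₂/V₁ = (z₂/z₁)^α ⇒ α = ln(V₂/V₁) / ln(z₂/z₁)
α = ln(14.2/11.1) / ln(24.0/4.0) = ln(1.2793) / ln(6.0000)
  = 0.24630 / 1.79176 = 0.13746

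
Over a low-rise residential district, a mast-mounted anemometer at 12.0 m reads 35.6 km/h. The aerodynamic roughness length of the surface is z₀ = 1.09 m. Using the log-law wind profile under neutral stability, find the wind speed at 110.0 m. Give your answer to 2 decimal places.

68.48 km/h

Log law: V(z) ∝ ln(z/z₀), so V₂/V₁ = ln(z₂/z₀) / ln(z₁/z₀).
ln(110.0/1.09) = 4.6143, ln(12.0/1.09) = 2.3987
V₂ = 35.6 × 4.6143/2.3987 = 35.6 × 1.9236 = 68.4818 km/h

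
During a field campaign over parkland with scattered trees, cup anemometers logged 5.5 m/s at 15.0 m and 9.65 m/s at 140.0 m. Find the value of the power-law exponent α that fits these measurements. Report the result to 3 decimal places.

Power law: V₂/V₁ = (z₂/z₁)^α ⇒ α = ln(V₂/V₁) / ln(z₂/z₁)
α = ln(9.65/5.5) / ln(140.0/15.0) = ln(1.7545) / ln(9.3333)
  = 0.56221 / 2.23359 = 0.25171

α ≈ 0.252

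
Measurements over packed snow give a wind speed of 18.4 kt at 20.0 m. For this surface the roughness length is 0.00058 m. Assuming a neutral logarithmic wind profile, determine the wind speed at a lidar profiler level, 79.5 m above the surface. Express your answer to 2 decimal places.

Log law: V(z) ∝ ln(z/z₀), so V₂/V₁ = ln(z₂/z₀) / ln(z₁/z₀).
ln(79.5/0.00058) = 11.8282, ln(20.0/0.00058) = 10.4482
V₂ = 18.4 × 11.8282/10.4482 = 18.4 × 1.1321 = 20.8303 kt

20.83 kt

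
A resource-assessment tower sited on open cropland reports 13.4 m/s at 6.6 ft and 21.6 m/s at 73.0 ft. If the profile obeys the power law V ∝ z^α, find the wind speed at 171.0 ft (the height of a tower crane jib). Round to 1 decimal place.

25.6 m/s

First find α: α = ln(V₂/V₁)/ln(z₂/z₁) = ln(21.6/13.4)/ln(73.0/6.6) = 0.47744/2.40339 = 0.1987
Extrapolate from 73.0 ft to 171.0 ft: V₃ = 21.6 × (171.0/73.0)^0.1987 = 21.6 × 1.1842 = 25.5794 m/s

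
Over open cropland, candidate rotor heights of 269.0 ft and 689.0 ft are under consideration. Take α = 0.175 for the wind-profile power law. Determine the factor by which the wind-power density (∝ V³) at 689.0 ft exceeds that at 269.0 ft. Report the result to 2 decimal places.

Speed ratio: V_B/V_A = (z_B/z_A)^α = (689.0/269.0)^0.175 = (2.5613)^0.175 = 1.17891
Power-density ratio: P_B/P_A = (V_B/V_A)³ = (1.17891)³ = 1.63850

1.64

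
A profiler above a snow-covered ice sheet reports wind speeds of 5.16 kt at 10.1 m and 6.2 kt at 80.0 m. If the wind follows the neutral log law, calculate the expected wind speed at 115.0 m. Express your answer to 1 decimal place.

Log law: V ∝ ln(z/z₀). From the pair, with r = V₁/V₂ = 0.83226,
ln z₀ = (ln z₁ − r·ln z₂)/(1 − r) = (2.3125 − 0.83226×4.3820)/0.16774 = -7.9553 → z₀ = 0.0003508 m
V₃ = V₁ · ln(z₃/z₀)/ln(z₁/z₀) = 5.16 × 12.7003/10.2679 = 6.3824 kt

6.4 kt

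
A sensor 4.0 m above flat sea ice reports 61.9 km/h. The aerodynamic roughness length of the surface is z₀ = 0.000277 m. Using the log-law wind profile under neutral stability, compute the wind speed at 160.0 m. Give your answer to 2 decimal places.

Log law: V(z) ∝ ln(z/z₀), so V₂/V₁ = ln(z₂/z₀) / ln(z₁/z₀).
ln(160.0/0.000277) = 13.2667, ln(4.0/0.000277) = 9.5778
V₂ = 61.9 × 13.2667/9.5778 = 61.9 × 1.3851 = 85.7408 km/h

85.74 km/h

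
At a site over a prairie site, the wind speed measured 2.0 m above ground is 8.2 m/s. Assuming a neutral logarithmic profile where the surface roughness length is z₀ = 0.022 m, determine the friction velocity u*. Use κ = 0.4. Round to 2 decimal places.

Log law: V(z) = (u*/κ) · ln(z/z₀) ⇒ u* = κ · V / ln(z/z₀)
u* = 0.4 × 8.2 / ln(2.0/0.022) = 0.4 × 8.2 / 4.5099
   = 3.2800 / 4.5099 = 0.7273 m/s

u* ≈ 0.73 m/s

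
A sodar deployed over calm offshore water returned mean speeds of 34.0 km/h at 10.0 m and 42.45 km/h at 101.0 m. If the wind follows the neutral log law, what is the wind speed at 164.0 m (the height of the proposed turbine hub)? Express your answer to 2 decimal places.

44.22 km/h

Log law: V ∝ ln(z/z₀). From the pair, with r = V₁/V₂ = 0.80094,
ln z₀ = (ln z₁ − r·ln z₂)/(1 − r) = (2.3026 − 0.80094×4.6151)/0.19906 = -7.0023 → z₀ = 0.0009098 m
V₃ = V₁ · ln(z₃/z₀)/ln(z₁/z₀) = 34.0 × 12.1022/9.3049 = 44.2213 km/h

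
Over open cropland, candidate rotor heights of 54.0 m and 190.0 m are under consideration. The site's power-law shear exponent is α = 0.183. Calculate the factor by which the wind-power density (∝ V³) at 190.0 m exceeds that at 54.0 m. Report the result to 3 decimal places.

Speed ratio: V_B/V_A = (z_B/z_A)^α = (190.0/54.0)^0.183 = (3.5185)^0.183 = 1.25888
Power-density ratio: P_B/P_A = (V_B/V_A)³ = (1.25888)³ = 1.99504

1.995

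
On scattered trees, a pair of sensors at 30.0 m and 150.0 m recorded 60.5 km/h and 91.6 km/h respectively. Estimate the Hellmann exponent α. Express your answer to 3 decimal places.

Power law: V₂/V₁ = (z₂/z₁)^α ⇒ α = ln(V₂/V₁) / ln(z₂/z₁)
α = ln(91.6/60.5) / ln(150.0/30.0) = ln(1.5140) / ln(5.0000)
  = 0.41479 / 1.60944 = 0.25772

α ≈ 0.258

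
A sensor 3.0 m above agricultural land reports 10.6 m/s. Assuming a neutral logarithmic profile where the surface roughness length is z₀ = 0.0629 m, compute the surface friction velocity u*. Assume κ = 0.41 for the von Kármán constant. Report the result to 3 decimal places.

Log law: V(z) = (u*/κ) · ln(z/z₀) ⇒ u* = κ · V / ln(z/z₀)
u* = 0.41 × 10.6 / ln(3.0/0.0629) = 0.41 × 10.6 / 3.8648
   = 4.3460 / 3.8648 = 1.1245 m/s

u* ≈ 1.125 m/s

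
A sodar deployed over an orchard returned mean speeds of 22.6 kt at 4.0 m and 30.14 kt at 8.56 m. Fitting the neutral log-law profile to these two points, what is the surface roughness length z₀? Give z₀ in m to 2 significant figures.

z₀ ≈ 0.41 m

Log law: V(z) ∝ ln(z/z₀). With r = V₁/V₂ = 22.6/30.14 = 0.74983,
r · ln(z₂/z₀) = ln(z₁/z₀) ⇒ ln z₀ = (ln z₁ − r·ln z₂)/(1 − r)
ln z₀ = (1.38629 − 0.74983×2.14710) / 0.25017 = -0.8941
z₀ = exp(-0.8941) = 0.4090 m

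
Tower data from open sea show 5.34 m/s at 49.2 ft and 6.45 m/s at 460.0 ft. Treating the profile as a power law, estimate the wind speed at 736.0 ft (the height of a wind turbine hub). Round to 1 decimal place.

First find α: α = ln(V₂/V₁)/ln(z₂/z₁) = ln(6.45/5.34)/ln(460.0/49.2) = 0.18885/2.23533 = 0.0845
Extrapolate from 460.0 ft to 736.0 ft: V₃ = 6.45 × (736.0/460.0)^0.0845 = 6.45 × 1.0405 = 6.7113 m/s

6.7 m/s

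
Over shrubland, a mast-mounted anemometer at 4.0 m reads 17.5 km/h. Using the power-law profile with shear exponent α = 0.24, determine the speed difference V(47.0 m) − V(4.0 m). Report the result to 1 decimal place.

14.1 km/h

Power law: V₂ = V₁ · (z₂/z₁)^α = 17.5 × (11.7500)^0.24 = 31.6116 km/h
ΔV = 31.6116 − 17.5 = 14.1116 km/h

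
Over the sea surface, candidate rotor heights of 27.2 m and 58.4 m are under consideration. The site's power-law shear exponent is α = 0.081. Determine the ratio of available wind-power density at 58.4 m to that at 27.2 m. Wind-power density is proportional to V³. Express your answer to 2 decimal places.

Speed ratio: V_B/V_A = (z_B/z_A)^α = (58.4/27.2)^0.081 = (2.1471)^0.081 = 1.06385
Power-density ratio: P_B/P_A = (V_B/V_A)³ = (1.06385)³ = 1.20403

1.20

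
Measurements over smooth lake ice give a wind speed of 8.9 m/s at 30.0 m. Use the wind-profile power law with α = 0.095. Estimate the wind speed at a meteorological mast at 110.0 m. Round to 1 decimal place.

10.1 m/s

Power-law profile: V₂ = V₁ · (z₂/z₁)^α
V₂ = 8.9 × (110.0/30.0)^0.095 = 8.9 × (3.6667)^0.095
    = 8.9 × 1.1314 = 10.0692 m/s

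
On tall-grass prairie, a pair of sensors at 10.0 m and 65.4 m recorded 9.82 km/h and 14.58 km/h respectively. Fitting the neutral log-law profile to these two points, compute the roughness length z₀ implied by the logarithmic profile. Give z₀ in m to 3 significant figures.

z₀ ≈ 0.208 m

Log law: V(z) ∝ ln(z/z₀). With r = V₁/V₂ = 9.82/14.58 = 0.67353,
r · ln(z₂/z₀) = ln(z₁/z₀) ⇒ ln z₀ = (ln z₁ − r·ln z₂)/(1 − r)
ln z₀ = (2.30259 − 0.67353×4.18052) / 0.32647 = -1.5716
z₀ = exp(-1.5716) = 0.2077 m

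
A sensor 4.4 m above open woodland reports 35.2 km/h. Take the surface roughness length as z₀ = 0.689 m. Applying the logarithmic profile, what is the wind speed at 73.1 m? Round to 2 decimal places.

88.55 km/h

Log law: V(z) ∝ ln(z/z₀), so V₂/V₁ = ln(z₂/z₀) / ln(z₁/z₀).
ln(73.1/0.689) = 4.6643, ln(4.4/0.689) = 1.8541
V₂ = 35.2 × 4.6643/1.8541 = 35.2 × 2.5157 = 88.5514 km/h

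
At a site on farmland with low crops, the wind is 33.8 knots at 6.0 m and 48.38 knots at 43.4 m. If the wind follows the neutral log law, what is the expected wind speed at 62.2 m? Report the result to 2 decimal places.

51.03 knots

Log law: V ∝ ln(z/z₀). From the pair, with r = V₁/V₂ = 0.69864,
ln z₀ = (ln z₁ − r·ln z₂)/(1 − r) = (1.7918 − 0.69864×3.7705)/0.30136 = -2.7954 → z₀ = 0.06109 m
V₃ = V₁ · ln(z₃/z₀)/ln(z₁/z₀) = 33.8 × 6.9257/4.5871 = 51.0319 knots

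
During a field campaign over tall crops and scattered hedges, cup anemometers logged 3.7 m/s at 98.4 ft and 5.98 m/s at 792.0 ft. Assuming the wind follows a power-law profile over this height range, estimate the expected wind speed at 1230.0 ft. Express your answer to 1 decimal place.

6.6 m/s

First find α: α = ln(V₂/V₁)/ln(z₂/z₁) = ln(5.98/3.7)/ln(792.0/98.4) = 0.48009/2.08552 = 0.2302
Extrapolate from 792.0 ft to 1230.0 ft: V₃ = 5.98 × (1230.0/792.0)^0.2302 = 5.98 × 1.1066 = 6.6178 m/s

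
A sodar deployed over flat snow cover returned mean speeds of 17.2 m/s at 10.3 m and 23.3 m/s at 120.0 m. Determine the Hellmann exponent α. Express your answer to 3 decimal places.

α ≈ 0.124

Power law: V₂/V₁ = (z₂/z₁)^α ⇒ α = ln(V₂/V₁) / ln(z₂/z₁)
α = ln(23.3/17.2) / ln(120.0/10.3) = ln(1.3547) / ln(11.6505)
  = 0.30354 / 2.45535 = 0.12363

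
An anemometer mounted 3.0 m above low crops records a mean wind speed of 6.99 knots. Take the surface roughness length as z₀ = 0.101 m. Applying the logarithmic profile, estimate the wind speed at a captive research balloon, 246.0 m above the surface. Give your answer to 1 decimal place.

16.1 knots

Log law: V(z) ∝ ln(z/z₀), so V₂/V₁ = ln(z₂/z₀) / ln(z₁/z₀).
ln(246.0/0.101) = 7.7980, ln(3.0/0.101) = 3.3912
V₂ = 6.99 × 7.7980/3.3912 = 6.99 × 2.2994 = 16.0731 knots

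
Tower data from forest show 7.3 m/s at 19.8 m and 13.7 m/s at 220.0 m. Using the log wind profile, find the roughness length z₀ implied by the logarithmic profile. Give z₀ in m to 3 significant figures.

Log law: V(z) ∝ ln(z/z₀). With r = V₁/V₂ = 7.3/13.7 = 0.53285,
r · ln(z₂/z₀) = ln(z₁/z₀) ⇒ ln z₀ = (ln z₁ − r·ln z₂)/(1 − r)
ln z₀ = (2.98568 − 0.53285×5.39363) / 0.46715 = 0.2391
z₀ = exp(0.2391) = 1.270 m

z₀ ≈ 1.27 m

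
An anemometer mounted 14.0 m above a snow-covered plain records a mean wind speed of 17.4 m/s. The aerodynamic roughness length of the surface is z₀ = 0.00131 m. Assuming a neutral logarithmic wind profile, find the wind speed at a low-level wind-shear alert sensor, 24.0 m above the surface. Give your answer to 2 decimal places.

Log law: V(z) ∝ ln(z/z₀), so V₂/V₁ = ln(z₂/z₀) / ln(z₁/z₀).
ln(24.0/0.00131) = 9.8158, ln(14.0/0.00131) = 9.2768
V₂ = 17.4 × 9.8158/9.2768 = 17.4 × 1.0581 = 18.4110 m/s

18.41 m/s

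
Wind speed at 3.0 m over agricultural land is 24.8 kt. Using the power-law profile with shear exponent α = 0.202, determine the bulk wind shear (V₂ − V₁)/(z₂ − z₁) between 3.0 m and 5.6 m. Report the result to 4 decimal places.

Power law: V₂ = V₁ · (z₂/z₁)^α = 24.8 × (1.8667)^0.202 = 28.1324 kt
ΔV/Δz = (28.1324 − 24.8)/(5.6 − 3.0) = 3.3324/2.6000 = 1.28170 kt/m

1.2817 kt/m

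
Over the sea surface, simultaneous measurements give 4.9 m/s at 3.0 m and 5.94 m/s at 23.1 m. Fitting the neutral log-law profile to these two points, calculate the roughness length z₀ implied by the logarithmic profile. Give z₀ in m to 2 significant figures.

z₀ ≈ 0.00020 m

Log law: V(z) ∝ ln(z/z₀). With r = V₁/V₂ = 4.9/5.94 = 0.82492,
r · ln(z₂/z₀) = ln(z₁/z₀) ⇒ ln z₀ = (ln z₁ − r·ln z₂)/(1 − r)
ln z₀ = (1.09861 − 0.82492×3.13983) / 0.17508 = -8.5187
z₀ = exp(-8.5187) = 0.0001997 m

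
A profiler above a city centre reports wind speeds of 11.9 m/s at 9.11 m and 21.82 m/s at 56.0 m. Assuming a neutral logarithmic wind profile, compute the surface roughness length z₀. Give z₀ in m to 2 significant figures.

Log law: V(z) ∝ ln(z/z₀). With r = V₁/V₂ = 11.9/21.82 = 0.54537,
r · ln(z₂/z₀) = ln(z₁/z₀) ⇒ ln z₀ = (ln z₁ − r·ln z₂)/(1 − r)
ln z₀ = (2.20937 − 0.54537×4.02535) / 0.45463 = 0.0309
z₀ = exp(0.0309) = 1.031 m

z₀ ≈ 1.0 m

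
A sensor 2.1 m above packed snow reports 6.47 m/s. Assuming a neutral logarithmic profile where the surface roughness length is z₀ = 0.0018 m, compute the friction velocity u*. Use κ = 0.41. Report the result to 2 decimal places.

Log law: V(z) = (u*/κ) · ln(z/z₀) ⇒ u* = κ · V / ln(z/z₀)
u* = 0.41 × 6.47 / ln(2.1/0.0018) = 0.41 × 6.47 / 7.0619
   = 2.6527 / 7.0619 = 0.3756 m/s

u* ≈ 0.38 m/s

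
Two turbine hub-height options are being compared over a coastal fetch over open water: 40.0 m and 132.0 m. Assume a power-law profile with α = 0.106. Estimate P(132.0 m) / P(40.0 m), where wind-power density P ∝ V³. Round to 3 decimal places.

Speed ratio: V_B/V_A = (z_B/z_A)^α = (132.0/40.0)^0.106 = (3.3000)^0.106 = 1.13491
Power-density ratio: P_B/P_A = (V_B/V_A)³ = (1.13491)³ = 1.46180

1.462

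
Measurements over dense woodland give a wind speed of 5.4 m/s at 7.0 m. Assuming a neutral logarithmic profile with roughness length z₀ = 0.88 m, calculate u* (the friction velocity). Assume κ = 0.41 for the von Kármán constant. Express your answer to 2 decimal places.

Log law: V(z) = (u*/κ) · ln(z/z₀) ⇒ u* = κ · V / ln(z/z₀)
u* = 0.41 × 5.4 / ln(7.0/0.88) = 0.41 × 5.4 / 2.0737
   = 2.2140 / 2.0737 = 1.0676 m/s

u* ≈ 1.07 m/s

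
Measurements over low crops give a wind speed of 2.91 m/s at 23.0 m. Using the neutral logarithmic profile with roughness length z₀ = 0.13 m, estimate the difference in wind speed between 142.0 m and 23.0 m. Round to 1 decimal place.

1.0 m/s

Log law: V₂ = V₁ · ln(z₂/z₀)/ln(z₁/z₀) = 2.91 × 6.9960/5.1757 = 3.9335 m/s
ΔV = 3.9335 − 2.91 = 1.0235 m/s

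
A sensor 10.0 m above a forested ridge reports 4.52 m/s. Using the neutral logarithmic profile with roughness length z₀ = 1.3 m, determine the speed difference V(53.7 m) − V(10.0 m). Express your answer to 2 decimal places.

Log law: V₂ = V₁ · ln(z₂/z₀)/ln(z₁/z₀) = 4.52 × 3.7210/2.0402 = 8.2438 m/s
ΔV = 8.2438 − 4.52 = 3.7238 m/s

3.72 m/s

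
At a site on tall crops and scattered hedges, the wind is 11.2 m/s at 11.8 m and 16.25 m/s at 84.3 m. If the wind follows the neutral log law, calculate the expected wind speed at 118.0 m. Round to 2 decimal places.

Log law: V ∝ ln(z/z₀). From the pair, with r = V₁/V₂ = 0.68923,
ln z₀ = (ln z₁ − r·ln z₂)/(1 − r) = (2.4681 − 0.68923×4.4344)/0.31077 = -1.8928 → z₀ = 0.1507 m
V₃ = V₁ · ln(z₃/z₀)/ln(z₁/z₀) = 11.2 × 6.6634/4.3609 = 17.1137 m/s

17.11 m/s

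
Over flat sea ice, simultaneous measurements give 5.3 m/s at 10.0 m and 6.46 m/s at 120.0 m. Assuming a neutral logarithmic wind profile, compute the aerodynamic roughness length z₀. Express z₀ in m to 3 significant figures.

Log law: V(z) ∝ ln(z/z₀). With r = V₁/V₂ = 5.3/6.46 = 0.82043,
r · ln(z₂/z₀) = ln(z₁/z₀) ⇒ ln z₀ = (ln z₁ − r·ln z₂)/(1 − r)
ln z₀ = (2.30259 − 0.82043×4.78749) / 0.17957 = -9.0509
z₀ = exp(-9.0509) = 0.0001173 m

z₀ ≈ 0.000117 m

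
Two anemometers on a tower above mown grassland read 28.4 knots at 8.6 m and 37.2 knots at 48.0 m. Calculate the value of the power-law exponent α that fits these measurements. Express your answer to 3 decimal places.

α ≈ 0.157

Power law: V₂/V₁ = (z₂/z₁)^α ⇒ α = ln(V₂/V₁) / ln(z₂/z₁)
α = ln(37.2/28.4) / ln(48.0/8.6) = ln(1.3099) / ln(5.5814)
  = 0.26992 / 1.71944 = 0.15698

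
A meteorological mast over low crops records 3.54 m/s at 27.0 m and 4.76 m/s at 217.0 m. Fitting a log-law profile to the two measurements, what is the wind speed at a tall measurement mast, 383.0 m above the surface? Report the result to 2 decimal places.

Log law: V ∝ ln(z/z₀). From the pair, with r = V₁/V₂ = 0.74370,
ln z₀ = (ln z₁ − r·ln z₂)/(1 − r) = (3.2958 − 0.74370×5.3799)/0.25630 = -2.7514 → z₀ = 0.06384 m
V₃ = V₁ · ln(z₃/z₀)/ln(z₁/z₀) = 3.54 × 8.6994/6.0472 = 5.0926 m/s

5.09 m/s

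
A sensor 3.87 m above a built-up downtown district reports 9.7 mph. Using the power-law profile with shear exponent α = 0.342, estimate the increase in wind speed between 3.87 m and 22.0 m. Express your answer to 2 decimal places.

Power law: V₂ = V₁ · (z₂/z₁)^α = 9.7 × (5.6848)^0.342 = 17.5745 mph
ΔV = 17.5745 − 9.7 = 7.8745 mph

7.87 mph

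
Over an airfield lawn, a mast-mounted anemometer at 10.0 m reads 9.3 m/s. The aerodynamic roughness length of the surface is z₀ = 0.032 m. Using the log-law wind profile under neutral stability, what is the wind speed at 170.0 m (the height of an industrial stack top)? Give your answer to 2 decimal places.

13.89 m/s

Log law: V(z) ∝ ln(z/z₀), so V₂/V₁ = ln(z₂/z₀) / ln(z₁/z₀).
ln(170.0/0.032) = 8.5778, ln(10.0/0.032) = 5.7446
V₂ = 9.3 × 8.5778/5.7446 = 9.3 × 1.4932 = 13.8867 m/s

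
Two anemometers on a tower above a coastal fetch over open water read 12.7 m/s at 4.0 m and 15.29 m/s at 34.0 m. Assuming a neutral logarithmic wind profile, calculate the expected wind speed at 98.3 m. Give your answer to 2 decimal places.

16.57 m/s

Log law: V ∝ ln(z/z₀). From the pair, with r = V₁/V₂ = 0.83061,
ln z₀ = (ln z₁ − r·ln z₂)/(1 − r) = (1.3863 − 0.83061×3.5264)/0.16939 = -9.1075 → z₀ = 0.0001108 m
V₃ = V₁ · ln(z₃/z₀)/ln(z₁/z₀) = 12.7 × 13.6955/10.4938 = 16.5749 m/s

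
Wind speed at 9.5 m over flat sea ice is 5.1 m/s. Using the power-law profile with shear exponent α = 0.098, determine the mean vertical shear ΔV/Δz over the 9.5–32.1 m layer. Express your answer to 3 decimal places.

0.029 m/s/m

Power law: V₂ = V₁ · (z₂/z₁)^α = 5.1 × (3.3789)^0.098 = 5.7463 m/s
ΔV/Δz = (5.7463 − 5.1)/(32.1 − 9.5) = 0.6463/22.6000 = 0.02860 m/s/m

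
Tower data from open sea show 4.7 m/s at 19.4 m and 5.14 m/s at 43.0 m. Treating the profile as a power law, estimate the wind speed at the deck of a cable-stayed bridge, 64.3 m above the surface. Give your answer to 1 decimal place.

5.4 m/s

First find α: α = ln(V₂/V₁)/ln(z₂/z₁) = ln(5.14/4.7)/ln(43.0/19.4) = 0.08949/0.79593 = 0.1124
Extrapolate from 43.0 m to 64.3 m: V₃ = 5.14 × (64.3/43.0)^0.1124 = 5.14 × 1.0463 = 5.3779 m/s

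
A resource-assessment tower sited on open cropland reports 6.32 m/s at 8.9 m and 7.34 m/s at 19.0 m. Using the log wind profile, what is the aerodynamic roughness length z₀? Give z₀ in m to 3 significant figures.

Log law: V(z) ∝ ln(z/z₀). With r = V₁/V₂ = 6.32/7.34 = 0.86104,
r · ln(z₂/z₀) = ln(z₁/z₀) ⇒ ln z₀ = (ln z₁ − r·ln z₂)/(1 − r)
ln z₀ = (2.18605 − 0.86104×2.94444) / 0.13896 = -2.5130
z₀ = exp(-2.5130) = 0.08103 m

z₀ ≈ 0.0810 m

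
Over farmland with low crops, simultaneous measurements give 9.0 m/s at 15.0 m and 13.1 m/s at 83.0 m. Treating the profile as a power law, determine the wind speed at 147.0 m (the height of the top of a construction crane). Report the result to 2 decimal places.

14.85 m/s

First find α: α = ln(V₂/V₁)/ln(z₂/z₁) = ln(13.1/9.0)/ln(83.0/15.0) = 0.37539/1.71079 = 0.2194
Extrapolate from 83.0 m to 147.0 m: V₃ = 13.1 × (147.0/83.0)^0.2194 = 13.1 × 1.1336 = 14.8505 m/s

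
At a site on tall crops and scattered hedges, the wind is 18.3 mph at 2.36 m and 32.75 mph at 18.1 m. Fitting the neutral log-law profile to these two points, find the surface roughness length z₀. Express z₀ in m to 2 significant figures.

z₀ ≈ 0.18 m

Log law: V(z) ∝ ln(z/z₀). With r = V₁/V₂ = 18.3/32.75 = 0.55878,
r · ln(z₂/z₀) = ln(z₁/z₀) ⇒ ln z₀ = (ln z₁ − r·ln z₂)/(1 − r)
ln z₀ = (0.85866 − 0.55878×2.89591) / 0.44122 = -1.7214
z₀ = exp(-1.7214) = 0.1788 m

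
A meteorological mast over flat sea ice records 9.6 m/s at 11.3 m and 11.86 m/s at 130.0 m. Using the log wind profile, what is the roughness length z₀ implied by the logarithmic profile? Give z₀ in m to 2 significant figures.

Log law: V(z) ∝ ln(z/z₀). With r = V₁/V₂ = 9.6/11.86 = 0.80944,
r · ln(z₂/z₀) = ln(z₁/z₀) ⇒ ln z₀ = (ln z₁ − r·ln z₂)/(1 − r)
ln z₀ = (2.42480 − 0.80944×4.86753) / 0.19056 = -7.9514
z₀ = exp(-7.9514) = 0.0003522 m

z₀ ≈ 0.00035 m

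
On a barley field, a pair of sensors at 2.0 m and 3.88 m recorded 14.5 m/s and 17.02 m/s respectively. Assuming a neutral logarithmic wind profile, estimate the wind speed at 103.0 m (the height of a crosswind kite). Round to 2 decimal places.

29.49 m/s

Log law: V ∝ ln(z/z₀). From the pair, with r = V₁/V₂ = 0.85194,
ln z₀ = (ln z₁ − r·ln z₂)/(1 − r) = (0.6931 − 0.85194×1.3558)/0.14806 = -3.1199 → z₀ = 0.04416 m
V₃ = V₁ · ln(z₃/z₀)/ln(z₁/z₀) = 14.5 × 7.7547/3.8131 = 29.4886 m/s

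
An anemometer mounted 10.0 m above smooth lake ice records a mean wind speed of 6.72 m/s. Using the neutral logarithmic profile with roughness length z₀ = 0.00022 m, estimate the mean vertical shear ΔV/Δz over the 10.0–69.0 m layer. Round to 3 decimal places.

0.021 m/s/m

Log law: V₂ = V₁ · ln(z₂/z₀)/ln(z₁/z₀) = 6.72 × 12.6560/10.7245 = 7.9303 m/s
ΔV/Δz = (7.9303 − 6.72)/(69.0 − 10.0) = 1.2103/59.0000 = 0.02051 m/s/m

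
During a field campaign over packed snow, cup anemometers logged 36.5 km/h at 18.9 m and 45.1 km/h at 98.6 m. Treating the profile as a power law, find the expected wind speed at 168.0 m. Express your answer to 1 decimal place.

First find α: α = ln(V₂/V₁)/ln(z₂/z₁) = ln(45.1/36.5)/ln(98.6/18.9) = 0.21157/1.65191 = 0.1281
Extrapolate from 98.6 m to 168.0 m: V₃ = 45.1 × (168.0/98.6)^0.1281 = 45.1 × 1.0706 = 48.2856 km/h

48.3 km/h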